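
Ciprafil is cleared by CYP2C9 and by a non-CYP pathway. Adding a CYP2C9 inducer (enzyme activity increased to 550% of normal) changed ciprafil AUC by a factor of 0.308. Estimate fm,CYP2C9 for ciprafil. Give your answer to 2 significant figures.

CL'/CL = 1 / 0.308 = 3.247
5.5·fm + (1 − fm) = 3.247
fm = (3.247 − 1) / (5.5 − 1) = 0.50

0.50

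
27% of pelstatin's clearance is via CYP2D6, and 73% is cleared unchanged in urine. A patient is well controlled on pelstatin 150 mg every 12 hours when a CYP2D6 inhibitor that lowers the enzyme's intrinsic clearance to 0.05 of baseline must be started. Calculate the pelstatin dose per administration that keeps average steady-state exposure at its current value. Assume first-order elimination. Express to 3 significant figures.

The CYP2D6 pathway (27% of clearance) is reduced to 0.05× activity: 0.27 × 0.05 = 0.0135.
The remaining 73% of clearance is unaffected.
Relative clearance = 0.0135 + 0.73 = 0.7435.
To maintain the same steady-state level, dose must scale with clearance: new dose = 150 × 0.7435 = 112 mg.

112 mg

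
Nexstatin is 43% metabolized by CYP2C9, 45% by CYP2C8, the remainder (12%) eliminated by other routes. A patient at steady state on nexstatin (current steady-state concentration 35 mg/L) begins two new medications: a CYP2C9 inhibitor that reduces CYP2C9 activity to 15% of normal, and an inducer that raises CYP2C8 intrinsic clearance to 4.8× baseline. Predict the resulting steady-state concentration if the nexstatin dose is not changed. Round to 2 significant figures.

15 mg/L

The CYP2C9 pathway (43% of clearance) falls to 0.15× activity: 0.43 × 0.15 = 0.0645.
The CYP2C8 pathway (45% of clearance) rises to 4.8× activity: 0.45 × 4.8 = 2.16.
The remaining 12% of clearance is unaffected.
Relative clearance = 0.0645 + 2.16 + 0.12 = 2.3445.
Dividing the baseline by the relative clearance: 35 / 2.3445 = 15 mg/L.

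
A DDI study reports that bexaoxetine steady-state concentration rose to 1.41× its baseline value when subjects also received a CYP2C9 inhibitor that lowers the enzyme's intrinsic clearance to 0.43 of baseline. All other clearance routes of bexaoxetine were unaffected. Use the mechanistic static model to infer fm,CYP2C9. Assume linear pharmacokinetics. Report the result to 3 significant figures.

0.510

Let fm be the CYP2C9 fraction. New clearance relative to baseline = fm × 0.43 + (1 − fm).
Steady-state concentration ratio = 1 / (new CL fraction), so new CL fraction = 1 / 1.41 = 0.7092.
fm × 0.43 + 1 − fm = 0.7092  ⇒  fm × (0.43 − 1) = −0.2908  ⇒  fm = 0.510.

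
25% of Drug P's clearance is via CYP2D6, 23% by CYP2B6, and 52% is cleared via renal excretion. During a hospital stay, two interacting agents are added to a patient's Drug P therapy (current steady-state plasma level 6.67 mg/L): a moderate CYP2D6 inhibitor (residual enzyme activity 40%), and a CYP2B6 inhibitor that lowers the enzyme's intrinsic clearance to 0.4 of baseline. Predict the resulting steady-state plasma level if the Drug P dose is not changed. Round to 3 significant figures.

9.37 mg/L

The CYP2D6 pathway (25% of clearance) is reduced to 0.4× activity: 0.25 × 0.4 = 0.1.
The CYP2B6 pathway (23% of clearance) falls to 0.4× activity: 0.23 × 0.4 = 0.092.
Non-CYP routes (52%) are unchanged.
CL_new/CL_old = 0.1 + 0.092 + 0.52 = 0.712.
Steady-state plasma level ∝ 1/CL: new value = 6.67 / 0.712 = 9.37 mg/L.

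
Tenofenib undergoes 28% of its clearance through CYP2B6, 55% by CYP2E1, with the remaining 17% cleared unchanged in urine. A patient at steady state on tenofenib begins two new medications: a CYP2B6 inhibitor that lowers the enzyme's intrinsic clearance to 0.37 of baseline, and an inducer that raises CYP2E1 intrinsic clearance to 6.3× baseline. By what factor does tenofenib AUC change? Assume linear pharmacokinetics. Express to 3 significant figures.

The CYP2B6 pathway (28% of clearance) falls to 0.37× activity: 0.28 × 0.37 = 0.1036.
The CYP2E1 pathway (55% of clearance) rises to 6.3× activity: 0.55 × 6.3 = 3.465.
Non-CYP routes (17%) are unchanged.
Relative clearance = 0.1036 + 3.465 + 0.17 = 3.7386.
AUC ∝ 1/CL: fold-change = 1 / 3.7386 = 0.267.

0.267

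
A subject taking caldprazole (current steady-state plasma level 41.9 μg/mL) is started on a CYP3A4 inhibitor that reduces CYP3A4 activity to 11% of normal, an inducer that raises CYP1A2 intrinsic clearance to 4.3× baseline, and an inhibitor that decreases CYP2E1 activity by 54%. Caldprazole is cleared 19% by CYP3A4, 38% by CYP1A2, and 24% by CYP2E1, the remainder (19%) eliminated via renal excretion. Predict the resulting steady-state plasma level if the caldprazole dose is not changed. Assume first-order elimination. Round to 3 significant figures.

The CYP3A4 pathway (19% of clearance) is reduced to 0.11× activity: 0.19 × 0.11 = 0.0209.
The CYP1A2 pathway (38% of clearance) rises to 4.3× activity: 0.38 × 4.3 = 1.634.
The CYP2E1 pathway (24% of clearance) drops to 0.46× activity: 0.24 × 0.46 = 0.1104.
Non-CYP routes (19%) are unchanged.
Relative clearance = 0.0209 + 1.634 + 0.1104 + 0.19 = 1.9553.
Dividing the baseline by the relative clearance: 41.9 / 1.9553 = 21.4 μg/mL.

21.4 μg/mL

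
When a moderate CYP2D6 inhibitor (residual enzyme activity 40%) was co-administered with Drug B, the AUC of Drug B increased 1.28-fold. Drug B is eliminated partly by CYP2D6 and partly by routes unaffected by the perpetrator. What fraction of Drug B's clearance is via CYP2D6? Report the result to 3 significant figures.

CL'/CL = 1 / 1.28 = 0.7812
0.4·fm + (1 − fm) = 0.7812
fm = (0.7812 − 1) / (0.4 − 1) = 0.365

0.365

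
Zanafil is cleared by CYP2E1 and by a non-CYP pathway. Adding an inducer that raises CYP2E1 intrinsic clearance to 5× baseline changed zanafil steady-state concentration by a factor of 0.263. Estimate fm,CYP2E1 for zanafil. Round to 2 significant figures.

0.70

Let fm be the CYP2E1 fraction. New clearance relative to baseline = fm × 5 + (1 − fm).
Steady-state concentration ratio = 1 / (new CL fraction), so new CL fraction = 1 / 0.263 = 3.802.
fm × 5 + 1 − fm = 3.802  ⇒  fm × (5 − 1) = 2.802  ⇒  fm = 0.70.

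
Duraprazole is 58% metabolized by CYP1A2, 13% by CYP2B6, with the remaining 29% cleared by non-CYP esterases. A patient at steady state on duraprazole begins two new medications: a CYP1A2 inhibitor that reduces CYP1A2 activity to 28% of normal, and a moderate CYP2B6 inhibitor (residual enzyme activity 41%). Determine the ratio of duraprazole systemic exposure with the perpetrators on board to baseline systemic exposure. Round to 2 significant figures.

CYP1A2: 0.58 × 0.28 = 0.1624
CYP2B6: 0.13 × 0.41 = 0.0533
Other: 0.29 (unchanged)
New clearance relative to baseline: 0.1624 + 0.0533 + 0.29 = 0.5057.
Because systemic exposure varies inversely with clearance, the combined effect is 1 / 0.5057 = 2.0.

2.0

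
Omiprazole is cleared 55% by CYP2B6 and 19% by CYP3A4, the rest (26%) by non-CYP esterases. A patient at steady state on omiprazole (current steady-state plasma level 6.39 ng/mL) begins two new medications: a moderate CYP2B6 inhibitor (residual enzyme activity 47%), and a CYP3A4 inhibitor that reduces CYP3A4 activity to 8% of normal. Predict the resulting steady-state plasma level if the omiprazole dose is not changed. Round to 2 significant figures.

12 ng/mL

The CYP2B6 pathway (55% of clearance) is reduced to 0.47× activity: 0.55 × 0.47 = 0.2585.
The CYP3A4 pathway (19% of clearance) drops to 0.08× activity: 0.19 × 0.08 = 0.0152.
The remaining 26% of clearance is unaffected.
CL_new/CL_old = 0.2585 + 0.0152 + 0.26 = 0.5337.
Dividing the baseline by the relative clearance: 6.39 / 0.5337 = 12 ng/mL.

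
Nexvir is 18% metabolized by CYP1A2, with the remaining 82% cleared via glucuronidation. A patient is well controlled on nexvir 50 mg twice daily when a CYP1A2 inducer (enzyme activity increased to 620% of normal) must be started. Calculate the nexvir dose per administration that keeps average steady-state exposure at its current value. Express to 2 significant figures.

97 mg

The CYP1A2 pathway (18% of clearance) increases to 6.2× activity: 0.18 × 6.2 = 1.116.
Non-CYP routes (82%) are unchanged.
Relative clearance = 1.116 + 0.82 = 1.936.
To maintain the same steady-state level, dose must scale with clearance: new dose = 50 × 1.936 = 97 mg.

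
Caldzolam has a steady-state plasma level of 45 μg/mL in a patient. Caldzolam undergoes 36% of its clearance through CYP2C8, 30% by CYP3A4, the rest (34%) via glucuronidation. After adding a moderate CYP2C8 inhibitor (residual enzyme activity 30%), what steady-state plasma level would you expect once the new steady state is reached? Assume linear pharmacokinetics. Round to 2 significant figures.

CYP2C8: 0.36 × 0.3 = 0.108
CYP3A4: 0.3 (unchanged)
Other: 0.34 (unchanged)
Relative clearance = 0.108 + 0.3 + 0.34 = 0.748.
Steady-state plasma level ∝ 1/CL, so new value = 45 / 0.748 = 60 μg/mL.

60 μg/mL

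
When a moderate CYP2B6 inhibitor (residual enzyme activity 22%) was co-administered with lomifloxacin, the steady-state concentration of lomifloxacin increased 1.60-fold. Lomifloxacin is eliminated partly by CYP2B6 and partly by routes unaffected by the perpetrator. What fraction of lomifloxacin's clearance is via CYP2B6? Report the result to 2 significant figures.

Let x = fm,CYP2B6. Because steady-state concentration ∝ 1/CL, relative clearance fell to 1/1.60 = 0.625.
Only the CYP2B6 route changed, so 0.625 = x·0.22 + (1 − x), giving x = 0.48.

0.48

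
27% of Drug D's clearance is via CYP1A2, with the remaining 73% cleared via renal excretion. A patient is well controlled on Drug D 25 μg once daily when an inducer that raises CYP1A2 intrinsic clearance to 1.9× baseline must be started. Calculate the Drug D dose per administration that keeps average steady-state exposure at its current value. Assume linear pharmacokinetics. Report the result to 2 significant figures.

31 μg

CYP1A2: 0.27 × 1.9 = 0.513
Other: 0.73 (unchanged)
CL_new/CL_old = 0.513 + 0.73 = 1.243.
Exposure is unchanged when dose changes in proportion to clearance. New dose = 25 μg × 1.243 = 31 μg.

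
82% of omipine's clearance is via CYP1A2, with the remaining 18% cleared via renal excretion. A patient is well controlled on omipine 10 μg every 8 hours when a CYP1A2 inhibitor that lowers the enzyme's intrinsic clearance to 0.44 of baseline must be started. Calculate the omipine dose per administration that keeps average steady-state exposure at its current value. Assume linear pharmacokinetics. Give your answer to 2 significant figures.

The CYP1A2 pathway (82% of clearance) is reduced to 0.44× activity: 0.82 × 0.44 = 0.3608.
The remaining 18% of clearance is unaffected.
Relative clearance = 0.3608 + 0.18 = 0.5408.
To maintain the same steady-state level, dose must scale with clearance: new dose = 10 × 0.5408 = 5.4 μg.

5.4 μg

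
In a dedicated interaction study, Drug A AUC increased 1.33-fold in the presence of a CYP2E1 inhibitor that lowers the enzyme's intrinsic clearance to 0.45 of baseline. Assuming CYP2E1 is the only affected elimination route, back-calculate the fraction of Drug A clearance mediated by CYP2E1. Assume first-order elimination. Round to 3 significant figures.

CL'/CL = 1 / 1.33 = 0.7519
0.45·fm + (1 − fm) = 0.7519
fm = (0.7519 − 1) / (0.45 − 1) = 0.451

0.451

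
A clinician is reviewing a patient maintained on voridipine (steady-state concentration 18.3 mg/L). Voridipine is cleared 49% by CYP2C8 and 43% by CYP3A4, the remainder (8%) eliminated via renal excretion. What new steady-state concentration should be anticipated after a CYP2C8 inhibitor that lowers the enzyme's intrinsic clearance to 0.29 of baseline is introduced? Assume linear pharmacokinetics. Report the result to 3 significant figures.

28.1 mg/L

The CYP2C8 pathway (49% of clearance) drops to 0.29× activity: 0.49 × 0.29 = 0.1421.
CYP3A4 (43%) and the residual 8% are unaffected.
New clearance relative to baseline: 0.1421 + 0.43 + 0.08 = 0.6521.
Steady-state concentration ∝ 1/CL, so new value = 18.3 / 0.6521 = 28.1 mg/L.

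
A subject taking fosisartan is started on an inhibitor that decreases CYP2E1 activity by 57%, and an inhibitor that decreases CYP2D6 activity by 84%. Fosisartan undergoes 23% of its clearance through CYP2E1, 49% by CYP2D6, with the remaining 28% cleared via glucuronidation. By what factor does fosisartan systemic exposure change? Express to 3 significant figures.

The CYP2E1 pathway (23% of clearance) is reduced to 0.43× activity: 0.23 × 0.43 = 0.0989.
The CYP2D6 pathway (49% of clearance) is reduced to 0.16× activity: 0.49 × 0.16 = 0.0784.
The remaining 28% of clearance is unaffected.
Relative clearance = 0.0989 + 0.0784 + 0.28 = 0.4573.
Because systemic exposure varies inversely with clearance, the combined effect is 1 / 0.4573 = 2.19.

2.19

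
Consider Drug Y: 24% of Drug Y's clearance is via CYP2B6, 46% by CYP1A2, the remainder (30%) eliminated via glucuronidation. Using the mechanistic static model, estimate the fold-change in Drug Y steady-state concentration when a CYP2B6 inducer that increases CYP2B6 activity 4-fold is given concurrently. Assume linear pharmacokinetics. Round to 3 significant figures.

The CYP2B6 pathway (24% of clearance) rises to 4× activity: 0.24 × 4 = 0.96.
CYP1A2 (46%) and the residual 30% are unaffected.
Relative clearance = 0.96 + 0.46 + 0.3 = 1.72.
Steady-state concentration ratio = CL_old/CL_new = 1 / 1.72 = 0.581.

0.581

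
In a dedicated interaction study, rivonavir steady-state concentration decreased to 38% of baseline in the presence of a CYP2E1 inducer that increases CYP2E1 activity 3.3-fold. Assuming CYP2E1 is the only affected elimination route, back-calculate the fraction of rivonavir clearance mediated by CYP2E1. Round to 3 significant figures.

CL'/CL = 1 / 0.380 = 2.632
3.3·fm + (1 − fm) = 2.632
fm = (2.632 − 1) / (3.3 − 1) = 0.709

0.709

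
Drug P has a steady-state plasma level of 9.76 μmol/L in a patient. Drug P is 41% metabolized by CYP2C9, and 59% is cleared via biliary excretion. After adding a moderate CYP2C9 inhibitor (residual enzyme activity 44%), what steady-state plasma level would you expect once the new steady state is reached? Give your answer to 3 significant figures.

The CYP2C9 pathway (41% of clearance) falls to 0.44× activity: 0.41 × 0.44 = 0.1804.
The remaining 59% of clearance is unaffected.
New clearance relative to baseline: 0.1804 + 0.59 = 0.7704.
With dosing unchanged, steady-state plasma level scales as 1/CL: 9.76 / 0.7704 = 12.7 μmol/L.

12.7 μmol/L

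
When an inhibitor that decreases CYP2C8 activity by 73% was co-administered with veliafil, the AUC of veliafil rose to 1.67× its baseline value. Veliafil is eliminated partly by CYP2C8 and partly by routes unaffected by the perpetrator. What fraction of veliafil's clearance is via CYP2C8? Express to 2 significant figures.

Let fm be the CYP2C8 fraction. New clearance relative to baseline = fm × 0.27 + (1 − fm).
AUC ratio = 1 / (new CL fraction), so new CL fraction = 1 / 1.67 = 0.5988.
fm × 0.27 + 1 − fm = 0.5988  ⇒  fm × (0.27 − 1) = −0.4012  ⇒  fm = 0.55.

0.55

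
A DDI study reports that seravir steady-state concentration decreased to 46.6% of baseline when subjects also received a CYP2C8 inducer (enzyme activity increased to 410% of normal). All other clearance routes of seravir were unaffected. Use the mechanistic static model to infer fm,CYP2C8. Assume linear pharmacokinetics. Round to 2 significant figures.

0.37

Write x for the fraction cleared via CYP2C8. The observed steady-state concentration change means clearance rose to 1/0.466 = 2.146 of baseline.
Only the CYP2C8 route changed, so 2.146 = x·4.1 + (1 − x), giving x = 0.37.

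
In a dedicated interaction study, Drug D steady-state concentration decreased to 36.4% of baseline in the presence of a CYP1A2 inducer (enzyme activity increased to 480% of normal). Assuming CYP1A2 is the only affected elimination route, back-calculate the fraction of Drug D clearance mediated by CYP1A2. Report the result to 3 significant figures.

Let x = fm,CYP1A2. Because steady-state concentration ∝ 1/CL, relative clearance rose to 1/0.364 = 2.747.
Setting x·4.8 + (1 − x) = 2.747 and solving: x = (2.747 − 1)/(4.8 − 1) = 0.460.

0.460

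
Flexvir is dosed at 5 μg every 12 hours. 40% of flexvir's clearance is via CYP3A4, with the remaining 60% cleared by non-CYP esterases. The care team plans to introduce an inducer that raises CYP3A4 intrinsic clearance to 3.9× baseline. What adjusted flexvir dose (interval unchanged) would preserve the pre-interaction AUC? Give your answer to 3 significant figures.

10.8 μg

The CYP3A4 pathway (40% of clearance) increases to 3.9× activity: 0.4 × 3.9 = 1.56.
Non-CYP routes (60%) are unchanged.
New clearance relative to baseline: 1.56 + 0.6 = 2.16.
Css,avg = (dose rate)/CL, so holding Css fixed requires dose ∝ CL: 5 × 2.16 = 10.8 μg.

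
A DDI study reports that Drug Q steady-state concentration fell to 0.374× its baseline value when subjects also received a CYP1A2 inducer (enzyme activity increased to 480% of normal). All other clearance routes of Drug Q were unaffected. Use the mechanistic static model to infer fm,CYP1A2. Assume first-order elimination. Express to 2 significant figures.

0.44

Let x = fm,CYP1A2. Because steady-state concentration ∝ 1/CL, relative clearance rose to 1/0.374 = 2.674.
Setting x·4.8 + (1 − x) = 2.674 and solving: x = (2.674 − 1)/(4.8 − 1) = 0.44.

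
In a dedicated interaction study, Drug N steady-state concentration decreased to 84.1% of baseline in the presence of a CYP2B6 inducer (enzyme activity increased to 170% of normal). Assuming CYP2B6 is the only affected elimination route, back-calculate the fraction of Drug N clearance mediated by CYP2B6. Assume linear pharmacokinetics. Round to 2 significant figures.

0.27

CL'/CL = 1 / 0.841 = 1.189
1.7·fm + (1 − fm) = 1.189
fm = (1.189 − 1) / (1.7 − 1) = 0.27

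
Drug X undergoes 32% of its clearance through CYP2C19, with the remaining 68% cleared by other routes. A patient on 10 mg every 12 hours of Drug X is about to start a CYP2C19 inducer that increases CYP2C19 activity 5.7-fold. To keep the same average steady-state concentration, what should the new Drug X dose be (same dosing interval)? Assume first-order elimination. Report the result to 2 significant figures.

25 mg

CYP2C19: 0.32 × 5.7 = 1.824
Other: 0.68 (unchanged)
Relative clearance = 1.824 + 0.68 = 2.504.
To maintain the same steady-state level, dose must scale with clearance: new dose = 10 × 2.504 = 25 mg.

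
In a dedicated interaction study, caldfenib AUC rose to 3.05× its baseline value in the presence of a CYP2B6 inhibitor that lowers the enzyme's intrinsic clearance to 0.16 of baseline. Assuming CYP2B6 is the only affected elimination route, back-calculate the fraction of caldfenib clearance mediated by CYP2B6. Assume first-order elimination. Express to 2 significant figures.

0.80

Let fm be the CYP2B6 fraction. New clearance relative to baseline = fm × 0.16 + (1 − fm).
AUC ratio = 1 / (new CL fraction), so new CL fraction = 1 / 3.05 = 0.3279.
fm × 0.16 + 1 − fm = 0.3279  ⇒  fm × (0.16 − 1) = −0.6721  ⇒  fm = 0.80.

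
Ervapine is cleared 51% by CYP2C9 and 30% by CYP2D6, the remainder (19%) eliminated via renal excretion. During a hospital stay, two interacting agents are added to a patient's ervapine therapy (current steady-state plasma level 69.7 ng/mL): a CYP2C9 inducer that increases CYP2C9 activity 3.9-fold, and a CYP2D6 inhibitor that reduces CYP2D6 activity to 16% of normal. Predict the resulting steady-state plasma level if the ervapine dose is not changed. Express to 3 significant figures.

The CYP2C9 pathway (51% of clearance) rises to 3.9× activity: 0.51 × 3.9 = 1.989.
The CYP2D6 pathway (30% of clearance) falls to 0.16× activity: 0.3 × 0.16 = 0.048.
The remaining 19% of clearance is unaffected.
CL_new/CL_old = 1.989 + 0.048 + 0.19 = 2.227.
Dividing the baseline by the relative clearance: 69.7 / 2.227 = 31.3 ng/mL.

31.3 ng/mL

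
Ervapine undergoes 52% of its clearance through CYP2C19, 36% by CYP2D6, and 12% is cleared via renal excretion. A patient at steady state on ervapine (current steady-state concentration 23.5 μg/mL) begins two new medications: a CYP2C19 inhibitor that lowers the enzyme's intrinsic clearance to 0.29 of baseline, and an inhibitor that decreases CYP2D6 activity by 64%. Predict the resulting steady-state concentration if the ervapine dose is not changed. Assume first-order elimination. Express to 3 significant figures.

The CYP2C19 pathway (52% of clearance) drops to 0.29× activity: 0.52 × 0.29 = 0.1508.
The CYP2D6 pathway (36% of clearance) is reduced to 0.36× activity: 0.36 × 0.36 = 0.1296.
Non-CYP routes (12%) are unchanged.
CL_new/CL_old = 0.1508 + 0.1296 + 0.12 = 0.4004.
Steady-state concentration ∝ 1/CL: new value = 23.5 / 0.4004 = 58.7 μg/mL.

58.7 μg/mL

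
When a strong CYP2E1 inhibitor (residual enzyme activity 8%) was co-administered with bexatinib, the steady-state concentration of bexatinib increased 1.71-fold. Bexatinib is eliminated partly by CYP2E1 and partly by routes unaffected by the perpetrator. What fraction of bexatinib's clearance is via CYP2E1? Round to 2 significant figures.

0.45

Let x = fm,CYP2E1. Because steady-state concentration ∝ 1/CL, relative clearance fell to 1/1.71 = 0.5848.
Setting x·0.08 + (1 − x) = 0.5848 and solving: x = (0.5848 − 1)/(0.08 − 1) = 0.45.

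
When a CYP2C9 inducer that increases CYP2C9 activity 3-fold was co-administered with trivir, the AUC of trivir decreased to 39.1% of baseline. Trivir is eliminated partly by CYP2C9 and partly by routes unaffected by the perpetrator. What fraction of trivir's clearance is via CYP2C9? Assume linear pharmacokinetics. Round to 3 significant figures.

0.779

Call the CYP2C9 fraction fm. After the interaction, CL_new/CL_old = fm × 3 + (1 − fm).
AUC ratio = 1 / (new CL fraction), so new CL fraction = 1 / 0.391 = 2.558.
fm × 3 + 1 − fm = 2.558  ⇒  fm × (3 − 1) = 1.558  ⇒  fm = 0.779.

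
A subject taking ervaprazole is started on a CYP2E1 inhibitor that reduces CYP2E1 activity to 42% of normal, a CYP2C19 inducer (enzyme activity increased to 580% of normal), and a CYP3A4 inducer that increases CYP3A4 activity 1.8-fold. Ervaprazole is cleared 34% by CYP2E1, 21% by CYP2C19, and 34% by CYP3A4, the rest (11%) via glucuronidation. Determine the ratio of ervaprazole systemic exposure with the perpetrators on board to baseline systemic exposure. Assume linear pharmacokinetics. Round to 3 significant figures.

0.480

CYP2E1: 0.34 × 0.42 = 0.1428
CYP2C19: 0.21 × 5.8 = 1.218
CYP3A4: 0.34 × 1.8 = 0.612
Other: 0.11 (unchanged)
Relative clearance = 0.1428 + 1.218 + 0.612 + 0.11 = 2.0828.
Systemic exposure ∝ 1/CL: fold-change = 1 / 2.0828 = 0.480.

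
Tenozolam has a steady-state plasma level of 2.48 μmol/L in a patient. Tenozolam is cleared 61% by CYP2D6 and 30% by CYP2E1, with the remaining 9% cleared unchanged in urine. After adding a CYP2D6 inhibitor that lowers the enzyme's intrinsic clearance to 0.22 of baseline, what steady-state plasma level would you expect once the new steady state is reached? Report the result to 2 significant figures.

The CYP2D6 pathway (61% of clearance) drops to 0.22× activity: 0.61 × 0.22 = 0.1342.
CYP2E1 (30%) and the residual 9% are unaffected.
Relative clearance = 0.1342 + 0.3 + 0.09 = 0.5242.
New steady-state plasma level = baseline ÷ relative clearance = 2.48 / 0.5242 = 4.7 μmol/L.

4.7 μmol/L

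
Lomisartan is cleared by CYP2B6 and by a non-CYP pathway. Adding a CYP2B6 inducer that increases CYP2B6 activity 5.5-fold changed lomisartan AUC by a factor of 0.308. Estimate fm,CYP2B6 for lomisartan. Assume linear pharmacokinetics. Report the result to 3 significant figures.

Write x for the fraction cleared via CYP2B6. The observed AUC change means clearance rose to 1/0.308 = 3.247 of baseline.
Only the CYP2B6 route changed, so 3.247 = x·5.5 + (1 − x), giving x = 0.499.

0.499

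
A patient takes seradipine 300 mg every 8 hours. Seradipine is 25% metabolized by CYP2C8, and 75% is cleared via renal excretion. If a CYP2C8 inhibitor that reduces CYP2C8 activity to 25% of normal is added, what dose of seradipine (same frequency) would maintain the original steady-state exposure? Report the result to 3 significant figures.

244 mg

CYP2C8: 0.25 × 0.25 = 0.0625
Other: 0.75 (unchanged)
New clearance relative to baseline: 0.0625 + 0.75 = 0.8125.
Exposure is unchanged when dose changes in proportion to clearance. New dose = 300 mg × 0.8125 = 244 mg.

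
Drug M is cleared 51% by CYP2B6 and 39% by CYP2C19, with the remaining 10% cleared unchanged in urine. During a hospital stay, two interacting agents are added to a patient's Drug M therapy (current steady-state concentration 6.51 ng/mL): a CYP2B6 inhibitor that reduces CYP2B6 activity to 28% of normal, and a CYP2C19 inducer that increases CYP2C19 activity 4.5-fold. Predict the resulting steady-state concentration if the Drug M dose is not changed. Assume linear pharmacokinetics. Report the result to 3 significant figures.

3.26 ng/mL

CYP2B6: 0.51 × 0.28 = 0.1428
CYP2C19: 0.39 × 4.5 = 1.755
Other: 0.1 (unchanged)
CL_new/CL_old = 0.1428 + 1.755 + 0.1 = 1.9978.
New steady-state concentration = 6.51 / 1.9978 = 3.26 ng/mL (concentration scales inversely with clearance).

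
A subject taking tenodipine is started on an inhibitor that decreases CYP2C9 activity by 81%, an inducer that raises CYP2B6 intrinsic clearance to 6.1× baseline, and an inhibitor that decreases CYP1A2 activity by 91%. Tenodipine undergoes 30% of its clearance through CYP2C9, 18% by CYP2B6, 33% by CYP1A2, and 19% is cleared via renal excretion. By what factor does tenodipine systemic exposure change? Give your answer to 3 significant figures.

CYP2C9: 0.3 × 0.19 = 0.057
CYP2B6: 0.18 × 6.1 = 1.098
CYP1A2: 0.33 × 0.09 = 0.0297
Other: 0.19 (unchanged)
Relative clearance = 0.057 + 1.098 + 0.0297 + 0.19 = 1.3747.
Because systemic exposure varies inversely with clearance, the combined effect is 1 / 1.3747 = 0.727.

0.727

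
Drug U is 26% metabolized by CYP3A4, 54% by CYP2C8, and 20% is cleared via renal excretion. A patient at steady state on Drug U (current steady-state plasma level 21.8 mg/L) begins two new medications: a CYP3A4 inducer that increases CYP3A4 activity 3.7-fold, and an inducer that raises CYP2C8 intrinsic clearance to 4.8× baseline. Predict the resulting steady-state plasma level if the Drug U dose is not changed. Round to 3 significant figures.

The CYP3A4 pathway (26% of clearance) is boosted to 3.7× activity: 0.26 × 3.7 = 0.962.
The CYP2C8 pathway (54% of clearance) rises to 4.8× activity: 0.54 × 4.8 = 2.592.
The remaining 20% of clearance is unaffected.
Relative clearance = 0.962 + 2.592 + 0.2 = 3.754.
Steady-state plasma level ∝ 1/CL: new value = 21.8 / 3.754 = 5.81 mg/L.

5.81 mg/L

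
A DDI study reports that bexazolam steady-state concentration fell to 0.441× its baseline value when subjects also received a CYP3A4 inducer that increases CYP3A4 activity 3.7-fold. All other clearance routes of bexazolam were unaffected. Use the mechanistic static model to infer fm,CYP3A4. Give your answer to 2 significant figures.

CL'/CL = 1 / 0.441 = 2.268
3.7·fm + (1 − fm) = 2.268
fm = (2.268 − 1) / (3.7 − 1) = 0.47

0.47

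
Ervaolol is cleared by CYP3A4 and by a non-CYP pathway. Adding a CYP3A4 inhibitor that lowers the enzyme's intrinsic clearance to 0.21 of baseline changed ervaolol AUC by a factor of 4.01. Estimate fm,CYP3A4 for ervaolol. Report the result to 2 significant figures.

0.95

Call the CYP3A4 fraction fm. After the interaction, CL_new/CL_old = fm × 0.21 + (1 − fm).
AUC ratio = 1 / (new CL fraction), so new CL fraction = 1 / 4.01 = 0.2494.
fm × 0.21 + 1 − fm = 0.2494  ⇒  fm × (0.21 − 1) = −0.7506  ⇒  fm = 0.95.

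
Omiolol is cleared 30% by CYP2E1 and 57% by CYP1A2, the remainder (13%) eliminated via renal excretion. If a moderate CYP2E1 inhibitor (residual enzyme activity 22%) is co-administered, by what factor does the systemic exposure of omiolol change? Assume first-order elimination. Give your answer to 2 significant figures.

1.3

CYP2E1: 0.3 × 0.22 = 0.066
CYP1A2: 0.57 (unchanged)
Other: 0.13 (unchanged)
Relative clearance = 0.066 + 0.57 + 0.13 = 0.766.
Systemic exposure is inversely proportional to clearance, so the fold-change is 1 / 0.766 = 1.3.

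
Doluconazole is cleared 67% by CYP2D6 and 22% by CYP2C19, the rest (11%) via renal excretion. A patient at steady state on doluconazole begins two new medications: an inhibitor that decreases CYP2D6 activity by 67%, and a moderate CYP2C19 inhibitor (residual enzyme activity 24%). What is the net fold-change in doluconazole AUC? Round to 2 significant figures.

2.6

The CYP2D6 pathway (67% of clearance) drops to 0.33× activity: 0.67 × 0.33 = 0.2211.
The CYP2C19 pathway (22% of clearance) is reduced to 0.24× activity: 0.22 × 0.24 = 0.0528.
The remaining 11% of clearance is unaffected.
CL_new/CL_old = 0.2211 + 0.0528 + 0.11 = 0.3839.
Net AUC ratio = 1 / 0.3839 = 2.6.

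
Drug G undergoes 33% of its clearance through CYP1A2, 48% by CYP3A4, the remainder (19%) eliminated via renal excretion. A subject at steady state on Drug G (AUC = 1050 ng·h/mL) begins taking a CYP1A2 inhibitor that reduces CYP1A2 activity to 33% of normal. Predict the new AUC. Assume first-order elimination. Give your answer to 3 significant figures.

The CYP1A2 pathway (33% of clearance) drops to 0.33× activity: 0.33 × 0.33 = 0.1089.
CYP3A4 (48%) and the residual 19% are unaffected.
CL_new/CL_old = 0.1089 + 0.48 + 0.19 = 0.7789.
New AUC = baseline ÷ relative clearance = 1050 / 0.7789 = 1.35 × 10³ ng·h/mL.

1.35 × 10³ ng·h/mL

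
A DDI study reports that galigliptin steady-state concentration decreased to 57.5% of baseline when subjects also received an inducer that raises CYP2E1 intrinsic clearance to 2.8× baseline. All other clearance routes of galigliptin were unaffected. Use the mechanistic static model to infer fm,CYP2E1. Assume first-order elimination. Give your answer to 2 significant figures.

Write x for the fraction cleared via CYP2E1. The observed steady-state concentration change means clearance rose to 1/0.575 = 1.739 of baseline.
Setting x·2.8 + (1 − x) = 1.739 and solving: x = (1.739 − 1)/(2.8 − 1) = 0.41.

0.41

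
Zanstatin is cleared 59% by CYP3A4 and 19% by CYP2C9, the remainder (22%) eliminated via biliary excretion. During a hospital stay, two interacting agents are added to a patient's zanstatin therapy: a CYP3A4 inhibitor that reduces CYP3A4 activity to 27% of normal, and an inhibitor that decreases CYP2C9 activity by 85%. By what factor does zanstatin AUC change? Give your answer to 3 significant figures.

2.45

The CYP3A4 pathway (59% of clearance) falls to 0.27× activity: 0.59 × 0.27 = 0.1593.
The CYP2C9 pathway (19% of clearance) is reduced to 0.15× activity: 0.19 × 0.15 = 0.0285.
The remaining 22% of clearance is unaffected.
Relative clearance = 0.1593 + 0.0285 + 0.22 = 0.4078.
Net AUC ratio = 1 / 0.4078 = 2.45.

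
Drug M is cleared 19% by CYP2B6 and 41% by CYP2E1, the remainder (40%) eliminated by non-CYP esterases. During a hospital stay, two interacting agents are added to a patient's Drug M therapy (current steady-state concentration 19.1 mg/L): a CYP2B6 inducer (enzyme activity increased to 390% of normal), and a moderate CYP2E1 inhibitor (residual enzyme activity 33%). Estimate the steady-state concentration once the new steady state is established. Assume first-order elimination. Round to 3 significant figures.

CYP2B6: 0.19 × 3.9 = 0.741
CYP2E1: 0.41 × 0.33 = 0.1353
Other: 0.4 (unchanged)
CL_new/CL_old = 0.741 + 0.1353 + 0.4 = 1.2763.
Steady-state concentration ∝ 1/CL: new value = 19.1 / 1.2763 = 15.0 mg/L.

15.0 mg/L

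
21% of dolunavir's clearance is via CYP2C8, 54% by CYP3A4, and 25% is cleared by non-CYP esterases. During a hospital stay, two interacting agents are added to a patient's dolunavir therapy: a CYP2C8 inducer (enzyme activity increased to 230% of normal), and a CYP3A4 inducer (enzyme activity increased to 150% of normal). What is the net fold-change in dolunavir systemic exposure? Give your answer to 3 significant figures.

CYP2C8: 0.21 × 2.3 = 0.483
CYP3A4: 0.54 × 1.5 = 0.81
Other: 0.25 (unchanged)
CL_new/CL_old = 0.483 + 0.81 + 0.25 = 1.543.
Net systemic exposure ratio = 1 / 1.543 = 0.648.

0.648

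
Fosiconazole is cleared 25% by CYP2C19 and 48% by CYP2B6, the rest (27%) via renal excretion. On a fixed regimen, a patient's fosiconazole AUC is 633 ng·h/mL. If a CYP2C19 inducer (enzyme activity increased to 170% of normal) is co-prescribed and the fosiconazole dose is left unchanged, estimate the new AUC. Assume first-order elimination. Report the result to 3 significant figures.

539 ng·h/mL

The CYP2C19 pathway (25% of clearance) rises to 1.7× activity: 0.25 × 1.7 = 0.425.
CYP2B6 (48%) and the residual 27% are unaffected.
New clearance relative to baseline: 0.425 + 0.48 + 0.27 = 1.175.
With dosing unchanged, AUC scales as 1/CL: 633 / 1.175 = 539 ng·h/mL.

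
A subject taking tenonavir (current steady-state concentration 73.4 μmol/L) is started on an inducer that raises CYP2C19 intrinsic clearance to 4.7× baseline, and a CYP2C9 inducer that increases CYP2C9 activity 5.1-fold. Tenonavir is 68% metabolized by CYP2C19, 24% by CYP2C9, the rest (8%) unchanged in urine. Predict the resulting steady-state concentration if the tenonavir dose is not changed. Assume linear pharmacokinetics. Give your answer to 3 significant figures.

CYP2C19: 0.68 × 4.7 = 3.196
CYP2C9: 0.24 × 5.1 = 1.224
Other: 0.08 (unchanged)
CL_new/CL_old = 3.196 + 1.224 + 0.08 = 4.5.
New steady-state concentration = 73.4 / 4.5 = 16.3 μmol/L (concentration scales inversely with clearance).

16.3 μmol/L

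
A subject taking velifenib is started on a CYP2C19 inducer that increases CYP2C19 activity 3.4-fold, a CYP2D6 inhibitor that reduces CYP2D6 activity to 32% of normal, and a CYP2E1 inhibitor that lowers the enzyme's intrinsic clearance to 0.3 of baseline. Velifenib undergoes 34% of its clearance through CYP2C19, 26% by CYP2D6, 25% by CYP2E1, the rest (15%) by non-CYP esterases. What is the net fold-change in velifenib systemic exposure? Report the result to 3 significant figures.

The CYP2C19 pathway (34% of clearance) increases to 3.4× activity: 0.34 × 3.4 = 1.156.
The CYP2D6 pathway (26% of clearance) drops to 0.32× activity: 0.26 × 0.32 = 0.0832.
The CYP2E1 pathway (25% of clearance) is reduced to 0.3× activity: 0.25 × 0.3 = 0.075.
The remaining 15% of clearance is unaffected.
CL_new/CL_old = 1.156 + 0.0832 + 0.075 + 0.15 = 1.4642.
Because systemic exposure varies inversely with clearance, the combined effect is 1 / 1.4642 = 0.683.

0.683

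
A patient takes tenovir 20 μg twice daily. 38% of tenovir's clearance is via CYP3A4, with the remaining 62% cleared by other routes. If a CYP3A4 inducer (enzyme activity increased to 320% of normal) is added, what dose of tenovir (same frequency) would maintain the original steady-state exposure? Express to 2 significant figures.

37 μg

CYP3A4: 0.38 × 3.2 = 1.216
Other: 0.62 (unchanged)
New clearance relative to baseline: 1.216 + 0.62 = 1.836.
Exposure is unchanged when dose changes in proportion to clearance. New dose = 20 μg × 1.836 = 37 μg.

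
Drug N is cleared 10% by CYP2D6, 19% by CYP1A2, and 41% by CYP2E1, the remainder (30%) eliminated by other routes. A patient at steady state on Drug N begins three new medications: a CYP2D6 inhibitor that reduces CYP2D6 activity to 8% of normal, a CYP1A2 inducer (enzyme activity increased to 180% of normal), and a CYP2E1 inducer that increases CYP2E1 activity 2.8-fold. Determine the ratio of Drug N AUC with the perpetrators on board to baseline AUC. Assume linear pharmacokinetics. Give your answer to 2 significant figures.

CYP2D6: 0.1 × 0.08 = 0.008
CYP1A2: 0.19 × 1.8 = 0.342
CYP2E1: 0.41 × 2.8 = 1.148
Other: 0.3 (unchanged)
New clearance relative to baseline: 0.008 + 0.342 + 1.148 + 0.3 = 1.798.
AUC ∝ 1/CL: fold-change = 1 / 1.798 = 0.56.

0.56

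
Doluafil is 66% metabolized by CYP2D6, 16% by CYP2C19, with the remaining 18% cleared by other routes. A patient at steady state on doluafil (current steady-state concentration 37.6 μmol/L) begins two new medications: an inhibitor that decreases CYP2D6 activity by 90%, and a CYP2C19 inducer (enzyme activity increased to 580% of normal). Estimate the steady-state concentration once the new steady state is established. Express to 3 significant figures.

32.0 μmol/L

The CYP2D6 pathway (66% of clearance) falls to 0.1× activity: 0.66 × 0.1 = 0.066.
The CYP2C19 pathway (16% of clearance) rises to 5.8× activity: 0.16 × 5.8 = 0.928.
The remaining 18% of clearance is unaffected.
New clearance relative to baseline: 0.066 + 0.928 + 0.18 = 1.174.
Steady-state concentration ∝ 1/CL: new value = 37.6 / 1.174 = 32.0 μmol/L.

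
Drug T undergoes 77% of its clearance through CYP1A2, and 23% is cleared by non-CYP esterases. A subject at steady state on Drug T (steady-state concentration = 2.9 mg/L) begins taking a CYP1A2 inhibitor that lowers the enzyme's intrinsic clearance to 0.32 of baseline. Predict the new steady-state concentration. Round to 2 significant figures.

The CYP1A2 pathway (77% of clearance) falls to 0.32× activity: 0.77 × 0.32 = 0.2464.
Non-CYP routes (23%) are unchanged.
New clearance relative to baseline: 0.2464 + 0.23 = 0.4764.
New steady-state concentration = baseline ÷ relative clearance = 2.9 / 0.4764 = 6.1 mg/L.

6.1 mg/L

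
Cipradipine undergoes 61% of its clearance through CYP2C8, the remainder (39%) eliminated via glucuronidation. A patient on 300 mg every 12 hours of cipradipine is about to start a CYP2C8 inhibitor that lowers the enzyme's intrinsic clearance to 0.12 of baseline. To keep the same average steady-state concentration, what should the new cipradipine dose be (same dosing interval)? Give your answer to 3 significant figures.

139 mg

The CYP2C8 pathway (61% of clearance) falls to 0.12× activity: 0.61 × 0.12 = 0.0732.
Non-CYP routes (39%) are unchanged.
New clearance relative to baseline: 0.0732 + 0.39 = 0.4632.
To maintain the same steady-state level, dose must scale with clearance: new dose = 300 × 0.4632 = 139 mg.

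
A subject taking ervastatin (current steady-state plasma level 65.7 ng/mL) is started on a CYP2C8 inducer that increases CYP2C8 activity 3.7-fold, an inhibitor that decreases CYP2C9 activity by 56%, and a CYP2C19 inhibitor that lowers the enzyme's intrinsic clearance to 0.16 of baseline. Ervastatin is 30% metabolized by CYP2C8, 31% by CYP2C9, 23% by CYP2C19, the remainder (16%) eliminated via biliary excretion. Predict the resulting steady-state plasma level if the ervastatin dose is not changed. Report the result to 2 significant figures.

46 ng/mL

The CYP2C8 pathway (30% of clearance) increases to 3.7× activity: 0.3 × 3.7 = 1.11.
The CYP2C9 pathway (31% of clearance) falls to 0.44× activity: 0.31 × 0.44 = 0.1364.
The CYP2C19 pathway (23% of clearance) is reduced to 0.16× activity: 0.23 × 0.16 = 0.0368.
The remaining 16% of clearance is unaffected.
CL_new/CL_old = 1.11 + 0.1364 + 0.0368 + 0.16 = 1.4432.
Steady-state plasma level ∝ 1/CL: new value = 65.7 / 1.4432 = 46 ng/mL.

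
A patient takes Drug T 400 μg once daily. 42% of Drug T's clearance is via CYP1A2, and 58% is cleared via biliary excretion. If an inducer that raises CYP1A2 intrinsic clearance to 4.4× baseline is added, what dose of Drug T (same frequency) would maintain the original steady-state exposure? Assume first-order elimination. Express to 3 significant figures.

971 μg

The CYP1A2 pathway (42% of clearance) rises to 4.4× activity: 0.42 × 4.4 = 1.848.
Non-CYP routes (58%) are unchanged.
Relative clearance = 1.848 + 0.58 = 2.428.
To maintain the same steady-state level, dose must scale with clearance: new dose = 400 × 2.428 = 971 μg.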